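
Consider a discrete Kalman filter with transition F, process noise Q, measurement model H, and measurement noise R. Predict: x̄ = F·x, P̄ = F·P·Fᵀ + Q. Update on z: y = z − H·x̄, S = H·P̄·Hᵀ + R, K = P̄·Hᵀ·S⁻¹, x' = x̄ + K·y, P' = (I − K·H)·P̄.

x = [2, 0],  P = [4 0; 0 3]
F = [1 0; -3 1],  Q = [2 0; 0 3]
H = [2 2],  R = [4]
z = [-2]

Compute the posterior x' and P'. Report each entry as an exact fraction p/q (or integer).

x̄ = F·x = [2, -6]
P̄ = F·P·Fᵀ + Q = [6 -12; -12 42]
y = z − H·x̄ = [6]
S = H·P̄·Hᵀ + R = [100]
K = P̄·Hᵀ·S⁻¹ = [-3/25; 3/5]
x' = x̄ + K·y = [32/25, -12/5]
P' = (I − K·H)·P̄ = [114/25 -24/5; -24/5 6]

x' = [32/25, -12/5]
P' = [114/25 -24/5; -24/5 6]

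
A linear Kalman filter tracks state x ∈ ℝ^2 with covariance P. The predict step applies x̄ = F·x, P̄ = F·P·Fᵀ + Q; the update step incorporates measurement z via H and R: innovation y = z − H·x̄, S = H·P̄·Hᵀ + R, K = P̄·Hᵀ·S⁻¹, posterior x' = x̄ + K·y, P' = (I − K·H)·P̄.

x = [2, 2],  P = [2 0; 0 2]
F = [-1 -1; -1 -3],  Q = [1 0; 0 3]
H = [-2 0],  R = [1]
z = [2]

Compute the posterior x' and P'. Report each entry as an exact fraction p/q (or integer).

x' = [-8/7, -24/7]
P' = [5/21 8/21; 8/21 227/21]

x̄ = F·x = [-4, -8]
P̄ = F·P·Fᵀ + Q = [5 8; 8 23]
y = z − H·x̄ = [-6]
S = H·P̄·Hᵀ + R = [21]
K = P̄·Hᵀ·S⁻¹ = [-10/21; -16/21]
x' = x̄ + K·y = [-8/7, -24/7]
P' = (I − K·H)·P̄ = [5/21 8/21; 8/21 227/21]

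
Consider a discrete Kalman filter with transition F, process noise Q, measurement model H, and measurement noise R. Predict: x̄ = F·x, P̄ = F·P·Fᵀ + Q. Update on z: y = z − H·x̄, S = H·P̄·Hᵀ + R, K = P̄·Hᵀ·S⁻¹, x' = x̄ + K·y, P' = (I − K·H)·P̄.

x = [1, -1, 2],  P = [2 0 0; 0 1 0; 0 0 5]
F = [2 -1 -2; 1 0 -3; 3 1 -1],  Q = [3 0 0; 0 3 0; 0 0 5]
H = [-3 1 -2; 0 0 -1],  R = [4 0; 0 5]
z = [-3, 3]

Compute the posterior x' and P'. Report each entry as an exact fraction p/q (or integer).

x̄ = F·x = [-1, -5, 0]
P̄ = F·P·Fᵀ + Q = [32 34 21; 34 50 21; 21 21 29]
y = z − H·x̄ = [-1, 3]
S = H·P̄·Hᵀ + R = [422 100; 100 34]
K = P̄·Hᵀ·S⁻¹ = [-359/1087 769/2174; -274/1087 269/2174; -125/1087 -1119/2174]
x' = x̄ + K·y = [851/2174, -9515/2174, -3107/2174]
P' = (I − K·H)·P̄ = [11045/2174 22573/2174 -3845/2174; 22573/2174 62837/2174 -1345/2174; -3845/2174 -1345/2174 5595/2174]

x' = [851/2174, -9515/2174, -3107/2174]
P' = [11045/2174 22573/2174 -3845/2174; 22573/2174 62837/2174 -1345/2174; -3845/2174 -1345/2174 5595/2174]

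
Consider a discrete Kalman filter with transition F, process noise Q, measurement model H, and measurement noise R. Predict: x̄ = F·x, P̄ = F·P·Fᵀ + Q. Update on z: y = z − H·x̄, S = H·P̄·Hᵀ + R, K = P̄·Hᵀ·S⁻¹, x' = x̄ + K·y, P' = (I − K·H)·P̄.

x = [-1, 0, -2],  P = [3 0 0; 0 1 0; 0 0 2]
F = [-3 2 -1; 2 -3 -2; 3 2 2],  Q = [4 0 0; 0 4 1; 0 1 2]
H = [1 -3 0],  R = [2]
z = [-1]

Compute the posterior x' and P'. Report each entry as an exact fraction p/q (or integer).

x' = [5, 2, -7]
P' = [7463/456 2423/456 -1373/76; 2423/456 887/456 -453/76; -1373/76 -453/76 1411/38]

x̄ = F·x = [5, 2, -7]
P̄ = F·P·Fᵀ + Q = [37 -20 -27; -20 33 5; -27 5 41]
y = z − H·x̄ = [0]
S = H·P̄·Hᵀ + R = [456]
K = P̄·Hᵀ·S⁻¹ = [97/456; -119/456; -7/76]
x' = x̄ + K·y = [5, 2, -7]
P' = (I − K·H)·P̄ = [7463/456 2423/456 -1373/76; 2423/456 887/456 -453/76; -1373/76 -453/76 1411/38]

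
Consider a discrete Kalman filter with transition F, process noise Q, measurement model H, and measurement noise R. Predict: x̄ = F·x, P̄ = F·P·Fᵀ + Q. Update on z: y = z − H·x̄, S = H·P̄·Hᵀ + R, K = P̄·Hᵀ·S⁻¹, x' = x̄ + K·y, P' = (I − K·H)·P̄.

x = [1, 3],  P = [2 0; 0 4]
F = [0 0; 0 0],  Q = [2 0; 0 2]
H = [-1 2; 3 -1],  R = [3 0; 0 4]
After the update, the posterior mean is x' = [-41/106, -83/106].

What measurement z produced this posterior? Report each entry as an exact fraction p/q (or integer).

z = [-2, -1]

x̄ = F·x = [0, 0]
P̄ = F·P·Fᵀ + Q = [2 0; 0 2]
S = H·P̄·Hᵀ + R = [13 -10; -10 24]
K = P̄·Hᵀ·S⁻¹ = [3/53 29/106; 19/53 7/106]
x' − x̄ = [-41/106, -83/106] = K·y
y = (KᵀK)⁻¹·Kᵀ·(x' − x̄) = [-2, -1]
z = y + H·x̄ = [-2, -1] + [0, 0] = [-2, -1]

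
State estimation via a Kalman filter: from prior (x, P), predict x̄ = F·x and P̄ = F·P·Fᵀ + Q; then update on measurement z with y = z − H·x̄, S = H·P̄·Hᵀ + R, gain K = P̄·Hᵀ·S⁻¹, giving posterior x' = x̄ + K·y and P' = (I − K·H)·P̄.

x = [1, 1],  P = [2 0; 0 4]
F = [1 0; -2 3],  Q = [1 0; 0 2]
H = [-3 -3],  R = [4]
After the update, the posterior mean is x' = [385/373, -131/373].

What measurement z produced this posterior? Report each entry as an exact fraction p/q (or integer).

x̄ = F·x = [1, 1]
P̄ = F·P·Fᵀ + Q = [3 -4; -4 46]
S = H·P̄·Hᵀ + R = [373]
K = P̄·Hᵀ·S⁻¹ = [3/373; -126/373]
x' − x̄ = [12/373, -504/373] = K·y
y = (KᵀK)⁻¹·Kᵀ·(x' − x̄) = [4]
z = y + H·x̄ = [4] + [-6] = [-2]

z = [-2]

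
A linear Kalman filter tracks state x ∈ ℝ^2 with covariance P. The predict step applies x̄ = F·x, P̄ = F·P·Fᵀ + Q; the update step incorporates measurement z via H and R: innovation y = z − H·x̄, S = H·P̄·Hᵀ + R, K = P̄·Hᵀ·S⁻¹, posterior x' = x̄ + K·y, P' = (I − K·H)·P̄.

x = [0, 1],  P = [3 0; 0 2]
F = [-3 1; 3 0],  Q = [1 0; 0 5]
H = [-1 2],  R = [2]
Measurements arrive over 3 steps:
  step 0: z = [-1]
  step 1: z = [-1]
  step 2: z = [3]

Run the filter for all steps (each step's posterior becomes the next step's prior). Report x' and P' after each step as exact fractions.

step 0: x̄ = F·x = [1, 0]
step 0: P̄ = F·P·Fᵀ + Q = [30 -27; -27 32]
step 0: y = z − H·x̄ = [0]
step 0: S = H·P̄·Hᵀ + R = [268]
step 0: K = P̄·Hᵀ·S⁻¹ = [-21/67; 91/268]
step 0: x' = x̄ + K·y = [1, 0]
step 0: P' = (I − K·H)·P̄ = [246/67 102/67; 102/67 295/268]
step 1: x̄ = F·x = [-3, 3]
step 1: P̄ = F·P·Fᵀ + Q = [6971/268 -1908/67; -1908/67 2549/67]
step 1: y = z − H·x̄ = [-10]
step 1: S = H·P̄·Hᵀ + R = [78819/268]
step 1: K = P̄·Hᵀ·S⁻¹ = [-22235/78819; 28024/78819]
step 1: x' = x̄ + K·y = [-14107/78819, -43783/78819]
step 1: P' = (I − K·H)·P̄ = [205418/78819 80474/78819; 80474/78819 68261/78819]
step 2: x̄ = F·x = [-34/1833, -14107/26273]
step 2: P̄ = F·P·Fᵀ + Q = [35186/1833 -12460/611; -12460/611 747619/26273]
step 2: y = z − H·x̄ = [319637/78819]
step 2: S = H·P̄·Hᵀ + R = [17071424/78819]
step 2: K = P̄·Hᵀ·S⁻¹ = [-2363839/8535712; 3046527/8535712]
step 2: x' = x̄ + K·y = [-512867/449248, 409027/449248]
step 2: P' = (I − K·H)·P̄ = [11031893/4267856 4334027/4267856; 4334027/4267856 3690277/4267856]

step 0: x' = [1, 0], P' = [246/67 102/67; 102/67 295/268]
step 1: x' = [-14107/78819, -43783/78819], P' = [205418/78819 80474/78819; 80474/78819 68261/78819]
step 2: x' = [-512867/449248, 409027/449248], P' = [11031893/4267856 4334027/4267856; 4334027/4267856 3690277/4267856]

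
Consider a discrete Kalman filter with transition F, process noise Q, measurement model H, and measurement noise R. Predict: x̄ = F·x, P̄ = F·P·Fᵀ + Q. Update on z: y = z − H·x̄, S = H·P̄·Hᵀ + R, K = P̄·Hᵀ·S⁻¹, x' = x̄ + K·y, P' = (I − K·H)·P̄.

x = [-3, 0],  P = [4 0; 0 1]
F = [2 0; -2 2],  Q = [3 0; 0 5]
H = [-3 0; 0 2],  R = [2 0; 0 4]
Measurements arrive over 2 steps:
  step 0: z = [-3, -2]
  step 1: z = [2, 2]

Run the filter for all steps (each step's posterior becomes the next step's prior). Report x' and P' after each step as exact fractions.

step 0: x̄ = F·x = [-6, 6]
step 0: P̄ = F·P·Fᵀ + Q = [19 -16; -16 25]
step 0: y = z − H·x̄ = [-21, -14]
step 0: S = H·P̄·Hᵀ + R = [173 96; 96 104]
step 0: K = P̄·Hᵀ·S⁻¹ = [-357/1097 -8/1097; 24/1097 2021/4388]
step 0: x' = x̄ + K·y = [1027/1097, -1991/2194]
step 0: P' = (I − K·H)·P̄ = [238/1097 -16/1097; -16/1097 2021/2194]
step 1: x̄ = F·x = [2054/1097, -4045/1097]
step 1: P̄ = F·P·Fᵀ + Q = [4243/1097 -1016/1097; -1016/1097 10607/1097]
step 1: y = z − H·x̄ = [8356/1097, 10284/1097]
step 1: S = H·P̄·Hᵀ + R = [40381/1097 6096/1097; 6096/1097 46816/1097]
step 1: K = P̄·Hᵀ·S⁻¹ = [-16623/52795 -127/52795; 381/52795 381979/844720]
step 1: x' = x̄ + K·y = [-28958/52795, 128149/211180]
step 1: P' = (I − K·H)·P̄ = [11082/52795 -254/52795; -254/52795 381979/422360]

step 0: x' = [1027/1097, -1991/2194], P' = [238/1097 -16/1097; -16/1097 2021/2194]
step 1: x' = [-28958/52795, 128149/211180], P' = [11082/52795 -254/52795; -254/52795 381979/422360]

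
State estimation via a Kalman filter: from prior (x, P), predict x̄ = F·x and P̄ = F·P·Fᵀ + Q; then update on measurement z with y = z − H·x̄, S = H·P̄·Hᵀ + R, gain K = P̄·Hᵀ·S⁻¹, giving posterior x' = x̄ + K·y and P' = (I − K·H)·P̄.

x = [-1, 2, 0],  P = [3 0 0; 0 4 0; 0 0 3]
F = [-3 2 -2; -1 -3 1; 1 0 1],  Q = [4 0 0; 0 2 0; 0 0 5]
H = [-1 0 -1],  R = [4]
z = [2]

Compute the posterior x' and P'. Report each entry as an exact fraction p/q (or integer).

x̄ = F·x = [7, -5, -1]
P̄ = F·P·Fᵀ + Q = [59 -21 -15; -21 44 0; -15 0 11]
y = z − H·x̄ = [8]
S = H·P̄·Hᵀ + R = [44]
K = P̄·Hᵀ·S⁻¹ = [-1; 21/44; 1/11]
x' = x̄ + K·y = [-1, -13/11, -3/11]
P' = (I − K·H)·P̄ = [15 0 -11; 0 1495/44 -21/11; -11 -21/11 117/11]

x' = [-1, -13/11, -3/11]
P' = [15 0 -11; 0 1495/44 -21/11; -11 -21/11 117/11]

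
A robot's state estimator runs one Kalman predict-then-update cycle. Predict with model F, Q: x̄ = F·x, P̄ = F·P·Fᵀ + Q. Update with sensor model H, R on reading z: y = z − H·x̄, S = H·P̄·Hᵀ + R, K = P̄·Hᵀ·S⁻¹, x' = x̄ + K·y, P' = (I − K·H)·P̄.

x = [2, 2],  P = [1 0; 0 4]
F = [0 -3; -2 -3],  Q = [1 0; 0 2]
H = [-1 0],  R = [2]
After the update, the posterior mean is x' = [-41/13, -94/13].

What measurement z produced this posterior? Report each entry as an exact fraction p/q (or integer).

x̄ = F·x = [-6, -10]
P̄ = F·P·Fᵀ + Q = [37 36; 36 42]
S = H·P̄·Hᵀ + R = [39]
K = P̄·Hᵀ·S⁻¹ = [-37/39; -12/13]
x' − x̄ = [37/13, 36/13] = K·y
y = (KᵀK)⁻¹·Kᵀ·(x' − x̄) = [-3]
z = y + H·x̄ = [-3] + [6] = [3]

z = [3]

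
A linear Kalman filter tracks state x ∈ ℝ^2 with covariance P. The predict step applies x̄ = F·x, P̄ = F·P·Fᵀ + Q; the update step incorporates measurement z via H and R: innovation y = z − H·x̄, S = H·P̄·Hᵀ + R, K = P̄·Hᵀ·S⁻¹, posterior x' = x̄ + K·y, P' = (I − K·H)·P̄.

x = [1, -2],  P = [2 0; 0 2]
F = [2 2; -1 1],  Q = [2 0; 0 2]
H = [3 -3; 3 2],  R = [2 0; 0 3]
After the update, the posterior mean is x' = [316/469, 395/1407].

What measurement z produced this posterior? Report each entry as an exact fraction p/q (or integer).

x̄ = F·x = [-2, -3]
P̄ = F·P·Fᵀ + Q = [18 0; 0 6]
S = H·P̄·Hᵀ + R = [218 126; 126 189]
K = P̄·Hᵀ·S⁻¹ = [9/67 92/469; -13/67 814/4221]
x' − x̄ = [1254/469, 4616/1407] = K·y
y = (KᵀK)⁻¹·Kᵀ·(x' − x̄) = [-2, 15]
z = y + H·x̄ = [-2, 15] + [3, -12] = [1, 3]

z = [1, 3]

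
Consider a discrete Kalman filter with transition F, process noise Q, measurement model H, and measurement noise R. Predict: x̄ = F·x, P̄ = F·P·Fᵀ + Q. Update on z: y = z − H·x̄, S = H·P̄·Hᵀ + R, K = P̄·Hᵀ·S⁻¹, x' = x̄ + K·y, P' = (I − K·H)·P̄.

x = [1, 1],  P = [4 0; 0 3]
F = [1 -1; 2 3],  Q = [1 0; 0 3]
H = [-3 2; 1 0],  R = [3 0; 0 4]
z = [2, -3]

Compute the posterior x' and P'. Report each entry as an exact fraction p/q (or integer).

x' = [-911/644, -2629/2576]
P' = [373/161 2199/644; 2199/644 14865/2576]

x̄ = F·x = [0, 5]
P̄ = F·P·Fᵀ + Q = [8 -1; -1 46]
y = z − H·x̄ = [-8, -3]
S = H·P̄·Hᵀ + R = [271 -26; -26 12]
K = P̄·Hᵀ·S⁻¹ = [-13/322 373/644; 557/1288 2199/2576]
x' = x̄ + K·y = [-911/644, -2629/2576]
P' = (I − K·H)·P̄ = [373/161 2199/644; 2199/644 14865/2576]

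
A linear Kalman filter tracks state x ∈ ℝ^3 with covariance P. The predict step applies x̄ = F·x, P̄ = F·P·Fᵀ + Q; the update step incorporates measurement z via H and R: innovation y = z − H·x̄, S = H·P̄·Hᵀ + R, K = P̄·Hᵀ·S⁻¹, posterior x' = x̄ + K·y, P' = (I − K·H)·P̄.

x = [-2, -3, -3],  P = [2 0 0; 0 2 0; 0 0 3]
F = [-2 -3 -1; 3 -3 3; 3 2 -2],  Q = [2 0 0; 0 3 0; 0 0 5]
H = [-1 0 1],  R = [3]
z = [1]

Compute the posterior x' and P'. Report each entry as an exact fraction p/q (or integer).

x' = [681/113, -885/113, 725/113]
P' = [1102/113 -780/113 955/113; -780/113 7377/113 -807/113; 955/113 -807/113 1138/113]

x̄ = F·x = [16, -6, -6]
P̄ = F·P·Fᵀ + Q = [31 -3 -18; -3 66 -12; -18 -12 43]
y = z − H·x̄ = [23]
S = H·P̄·Hᵀ + R = [113]
K = P̄·Hᵀ·S⁻¹ = [-49/113; -9/113; 61/113]
x' = x̄ + K·y = [681/113, -885/113, 725/113]
P' = (I − K·H)·P̄ = [1102/113 -780/113 955/113; -780/113 7377/113 -807/113; 955/113 -807/113 1138/113]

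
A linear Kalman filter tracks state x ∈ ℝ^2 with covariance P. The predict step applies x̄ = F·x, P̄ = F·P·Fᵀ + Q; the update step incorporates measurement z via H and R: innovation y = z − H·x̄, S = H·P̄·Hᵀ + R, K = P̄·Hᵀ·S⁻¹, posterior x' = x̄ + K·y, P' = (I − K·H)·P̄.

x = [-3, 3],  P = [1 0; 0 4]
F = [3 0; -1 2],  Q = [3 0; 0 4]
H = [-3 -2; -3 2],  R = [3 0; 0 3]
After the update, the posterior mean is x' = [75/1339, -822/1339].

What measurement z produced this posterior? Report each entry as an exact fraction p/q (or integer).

x̄ = F·x = [-9, 9]
P̄ = F·P·Fᵀ + Q = [12 -3; -3 21]
S = H·P̄·Hᵀ + R = [159 24; 24 231]
K = P̄·Hᵀ·S⁻¹ = [-658/4017 -662/4017; -983/4017 989/4017]
x' − x̄ = [12126/1339, -12873/1339] = K·y
y = (KᵀK)⁻¹·Kᵀ·(x' − x̄) = [-8, -47]
z = y + H·x̄ = [-8, -47] + [9, 45] = [1, -2]

z = [1, -2]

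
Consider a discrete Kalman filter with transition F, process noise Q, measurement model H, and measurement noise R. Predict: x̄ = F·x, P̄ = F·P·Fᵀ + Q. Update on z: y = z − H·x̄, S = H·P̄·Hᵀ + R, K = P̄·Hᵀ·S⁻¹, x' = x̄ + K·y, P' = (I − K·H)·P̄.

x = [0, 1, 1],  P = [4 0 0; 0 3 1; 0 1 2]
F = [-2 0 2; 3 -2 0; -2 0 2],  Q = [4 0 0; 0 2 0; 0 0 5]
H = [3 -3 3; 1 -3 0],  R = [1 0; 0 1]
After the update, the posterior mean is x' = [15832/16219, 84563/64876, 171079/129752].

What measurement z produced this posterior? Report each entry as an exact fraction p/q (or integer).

x̄ = F·x = [2, -2, 2]
P̄ = F·P·Fᵀ + Q = [28 -28 24; -28 50 -28; 24 -28 29]
S = H·P̄·Hᵀ + R = [2404 1194; 1194 647]
K = P̄·Hᵀ·S⁻¹ = [2694/16219 -2164/16219; 3393/64876 -12055/32438; 28269/129752 -15255/64876]
x' − x̄ = [-16606/16219, 214315/64876, -88425/129752] = K·y
y = (KᵀK)⁻¹·Kᵀ·(x' − x̄) = [-15, -11]
z = y + H·x̄ = [-15, -11] + [18, 8] = [3, -3]

z = [3, -3]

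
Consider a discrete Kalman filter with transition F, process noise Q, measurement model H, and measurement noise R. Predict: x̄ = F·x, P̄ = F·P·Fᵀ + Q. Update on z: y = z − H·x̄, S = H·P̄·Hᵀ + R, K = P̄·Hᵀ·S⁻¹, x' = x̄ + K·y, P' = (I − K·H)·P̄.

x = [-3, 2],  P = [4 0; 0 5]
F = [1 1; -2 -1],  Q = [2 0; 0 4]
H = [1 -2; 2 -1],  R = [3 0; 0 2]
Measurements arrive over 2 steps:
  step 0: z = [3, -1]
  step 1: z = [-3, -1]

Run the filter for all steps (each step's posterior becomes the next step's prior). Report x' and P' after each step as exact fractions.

step 0: x' = [-872/1649, -1723/1649], P' = [1232/1649 982/1649; 982/1649 1634/1649]
step 1: x' = [-425/3091, 71051/58729], P' = [2119/3091 3283/6182; 3283/6182 215077/234916]

step 0: x̄ = F·x = [-1, 4]
step 0: P̄ = F·P·Fᵀ + Q = [11 -13; -13 25]
step 0: y = z − H·x̄ = [12, 5]
step 0: S = H·P̄·Hᵀ + R = [166 137; 137 123]
step 0: K = P̄·Hᵀ·S⁻¹ = [-244/1649 741/1649; -762/1649 165/1649]
step 0: x' = x̄ + K·y = [-872/1649, -1723/1649]
step 0: P' = (I − K·H)·P̄ = [1232/1649 982/1649; 982/1649 1634/1649]
step 1: x̄ = F·x = [-2595/1649, 3467/1649]
step 1: P̄ = F·P·Fᵀ + Q = [8128/1649 -7044/1649; -7044/1649 17086/1649]
step 1: y = z − H·x̄ = [4582/1649, 7008/1649]
step 1: S = H·P̄·Hᵀ + R = [109595/1649 85648/1649; 85648/1649 81072/1649]
step 1: K = P̄·Hᵀ·S⁻¹ = [-388/3091 5193/12364; -25450/58729 34431/469832]
step 1: x' = x̄ + K·y = [-425/3091, 71051/58729]
step 1: P' = (I − K·H)·P̄ = [2119/3091 3283/6182; 3283/6182 215077/234916]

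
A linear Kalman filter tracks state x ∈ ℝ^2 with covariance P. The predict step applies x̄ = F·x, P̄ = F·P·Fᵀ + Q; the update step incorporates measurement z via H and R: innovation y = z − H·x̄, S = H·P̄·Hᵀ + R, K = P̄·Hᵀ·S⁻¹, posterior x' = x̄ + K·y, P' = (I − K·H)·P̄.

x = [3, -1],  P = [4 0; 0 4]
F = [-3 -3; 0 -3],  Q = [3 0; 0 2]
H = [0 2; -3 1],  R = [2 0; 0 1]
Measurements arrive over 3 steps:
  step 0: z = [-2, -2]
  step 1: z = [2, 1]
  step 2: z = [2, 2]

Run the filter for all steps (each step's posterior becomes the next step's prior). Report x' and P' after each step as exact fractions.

step 0: x̄ = F·x = [-6, 3]
step 0: P̄ = F·P·Fᵀ + Q = [75 36; 36 38]
step 0: y = z − H·x̄ = [-8, -23]
step 0: S = H·P̄·Hᵀ + R = [154 -140; -140 498]
step 0: K = P̄·Hᵀ·S⁻¹ = [2349/14273 -1359/4078; 7012/14273 -5/2039]
step 0: x' = x̄ + K·y = [9939/28546, -12472/14273]
step 0: P' = (I − K·H)·P̄ = [4737/28546 2349/14273; 2349/14273 7012/14273]
step 1: x̄ = F·x = [45015/28546, 37416/14273]
step 1: P̄ = F·P·Fᵀ + Q = [339051/28546 84249/14273; 84249/14273 91654/14273]
step 1: y = z − H·x̄ = [-46286/14273, 88759/28546]
step 1: S = H·P̄·Hᵀ + R = [395162/14273 -322186/14273; -322186/14273 2252325/28546]
step 1: K = P̄·Hᵀ·S⁻¹ = [3716370/23906173 -7944399/23906173; 10826924/23906173 -322186/23906173]
step 1: x' = x̄ + K·y = [944709/23906173, 26556429/23906173]
step 1: P' = (I − K·H)·P̄ = [3886923/23906173 3716370/23906173; 3716370/23906173 10826924/23906173]
step 2: x̄ = F·x = [-82503414/23906173, -79669287/23906173]
step 2: P̄ = F·P·Fᵀ + Q = [271037802/23906173 130889646/23906173; 130889646/23906173 145254662/23906173]
step 2: y = z − H·x̄ = [207150920/23906173, -120028609/23906173]
step 2: S = H·P̄·Hᵀ + R = [628830994/23906173 -494828552/23906173; -494828552/23906173 1823163177/23906173]
step 2: K = P̄·Hᵀ·S⁻¹ = [2921474934/18857184229 -6263394336/18857184229; 8517010526/18857184229 -247414276/18857184229]
step 2: x' = x̄ + K·y = [-8316234774/18857184229, 12200402597/18857184229]
step 2: P' = (I − K·H)·P̄ = [3061623090/18857184229 2921474934/18857184229; 2921474934/18857184229 8517010526/18857184229]

step 0: x' = [9939/28546, -12472/14273], P' = [4737/28546 2349/14273; 2349/14273 7012/14273]
step 1: x' = [944709/23906173, 26556429/23906173], P' = [3886923/23906173 3716370/23906173; 3716370/23906173 10826924/23906173]
step 2: x' = [-8316234774/18857184229, 12200402597/18857184229], P' = [3061623090/18857184229 2921474934/18857184229; 2921474934/18857184229 8517010526/18857184229]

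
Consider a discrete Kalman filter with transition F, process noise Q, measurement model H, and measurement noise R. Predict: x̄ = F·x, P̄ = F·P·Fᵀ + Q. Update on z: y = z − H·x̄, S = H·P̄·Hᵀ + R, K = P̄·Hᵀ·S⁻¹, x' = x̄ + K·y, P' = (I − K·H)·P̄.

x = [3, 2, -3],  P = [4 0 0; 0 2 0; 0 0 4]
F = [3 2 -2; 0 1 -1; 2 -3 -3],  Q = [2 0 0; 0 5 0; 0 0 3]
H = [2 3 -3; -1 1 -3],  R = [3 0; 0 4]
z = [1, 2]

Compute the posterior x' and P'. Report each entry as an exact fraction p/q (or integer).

x' = [1254/9617, -21745/57702, -13813/19234]
P' = [206256/67319 -244379/67319 -124437/67319; -244379/67319 2314525/403914 431731/134638; -124437/67319 431731/134638 273043/134638]

x̄ = F·x = [19, 5, 9]
P̄ = F·P·Fᵀ + Q = [62 12 36; 12 11 6; 36 6 73]
y = z − H·x̄ = [-25, 43]
S = H·P̄·Hᵀ + R = [611 374; 374 890]
K = P̄·Hᵀ·S⁻¹ = [17562/67319 -19331/67319; 20908/201957 -26195/403914; -3614/67319 -34631/134638]
x' = x̄ + K·y = [1254/9617, -21745/57702, -13813/19234]
P' = (I − K·H)·P̄ = [206256/67319 -244379/67319 -124437/67319; -244379/67319 2314525/403914 431731/134638; -124437/67319 431731/134638 273043/134638]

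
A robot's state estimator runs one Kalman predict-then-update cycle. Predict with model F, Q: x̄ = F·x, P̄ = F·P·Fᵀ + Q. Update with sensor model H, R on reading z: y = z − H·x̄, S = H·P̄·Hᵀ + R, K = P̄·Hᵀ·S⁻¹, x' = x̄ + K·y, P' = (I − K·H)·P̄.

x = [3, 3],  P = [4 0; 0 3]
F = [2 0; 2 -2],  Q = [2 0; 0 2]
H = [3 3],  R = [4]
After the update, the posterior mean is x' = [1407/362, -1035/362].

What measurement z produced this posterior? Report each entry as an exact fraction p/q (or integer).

x̄ = F·x = [6, 0]
P̄ = F·P·Fᵀ + Q = [18 16; 16 30]
S = H·P̄·Hᵀ + R = [724]
K = P̄·Hᵀ·S⁻¹ = [51/362; 69/362]
x' − x̄ = [-765/362, -1035/362] = K·y
y = (KᵀK)⁻¹·Kᵀ·(x' − x̄) = [-15]
z = y + H·x̄ = [-15] + [18] = [3]

z = [3]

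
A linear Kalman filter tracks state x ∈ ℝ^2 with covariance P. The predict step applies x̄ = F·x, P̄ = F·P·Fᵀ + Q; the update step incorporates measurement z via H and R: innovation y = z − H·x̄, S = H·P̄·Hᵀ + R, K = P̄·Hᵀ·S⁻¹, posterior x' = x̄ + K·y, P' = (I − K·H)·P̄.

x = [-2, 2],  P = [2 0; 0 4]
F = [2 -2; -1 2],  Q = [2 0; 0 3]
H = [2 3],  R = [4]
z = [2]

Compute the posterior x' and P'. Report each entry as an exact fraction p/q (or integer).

x̄ = F·x = [-8, 6]
P̄ = F·P·Fᵀ + Q = [26 -20; -20 21]
y = z − H·x̄ = [0]
S = H·P̄·Hᵀ + R = [57]
K = P̄·Hᵀ·S⁻¹ = [-8/57; 23/57]
x' = x̄ + K·y = [-8, 6]
P' = (I − K·H)·P̄ = [1418/57 -956/57; -956/57 668/57]

x' = [-8, 6]
P' = [1418/57 -956/57; -956/57 668/57]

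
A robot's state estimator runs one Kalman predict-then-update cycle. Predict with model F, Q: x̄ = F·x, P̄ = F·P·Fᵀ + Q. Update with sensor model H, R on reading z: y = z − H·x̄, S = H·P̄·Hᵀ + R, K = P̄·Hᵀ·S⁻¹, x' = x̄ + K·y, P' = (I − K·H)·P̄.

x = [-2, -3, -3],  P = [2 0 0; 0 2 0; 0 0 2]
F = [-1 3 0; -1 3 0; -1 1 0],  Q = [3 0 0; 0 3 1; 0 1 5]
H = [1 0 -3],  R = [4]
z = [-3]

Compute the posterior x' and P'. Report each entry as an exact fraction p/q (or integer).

x' = [-421/60, -427/60, -79/60]
P' = [1379/60 1193/60 461/60; 1193/60 1331/60 407/60; 461/60 407/60 179/60]

x̄ = F·x = [-7, -7, -1]
P̄ = F·P·Fᵀ + Q = [23 20 8; 20 23 9; 8 9 9]
y = z − H·x̄ = [1]
S = H·P̄·Hᵀ + R = [60]
K = P̄·Hᵀ·S⁻¹ = [-1/60; -7/60; -19/60]
x' = x̄ + K·y = [-421/60, -427/60, -79/60]
P' = (I − K·H)·P̄ = [1379/60 1193/60 461/60; 1193/60 1331/60 407/60; 461/60 407/60 179/60]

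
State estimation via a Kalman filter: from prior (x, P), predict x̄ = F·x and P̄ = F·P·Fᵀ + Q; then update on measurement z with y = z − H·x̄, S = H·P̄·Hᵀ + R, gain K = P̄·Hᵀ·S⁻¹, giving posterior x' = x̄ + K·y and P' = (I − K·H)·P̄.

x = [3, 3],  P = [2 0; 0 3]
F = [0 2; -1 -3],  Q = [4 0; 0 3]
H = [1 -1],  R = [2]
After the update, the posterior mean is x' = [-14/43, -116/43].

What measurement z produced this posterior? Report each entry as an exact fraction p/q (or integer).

x̄ = F·x = [6, -12]
P̄ = F·P·Fᵀ + Q = [16 -18; -18 32]
S = H·P̄·Hᵀ + R = [86]
K = P̄·Hᵀ·S⁻¹ = [17/43; -25/43]
x' − x̄ = [-272/43, 400/43] = K·y
y = (KᵀK)⁻¹·Kᵀ·(x' − x̄) = [-16]
z = y + H·x̄ = [-16] + [18] = [2]

z = [2]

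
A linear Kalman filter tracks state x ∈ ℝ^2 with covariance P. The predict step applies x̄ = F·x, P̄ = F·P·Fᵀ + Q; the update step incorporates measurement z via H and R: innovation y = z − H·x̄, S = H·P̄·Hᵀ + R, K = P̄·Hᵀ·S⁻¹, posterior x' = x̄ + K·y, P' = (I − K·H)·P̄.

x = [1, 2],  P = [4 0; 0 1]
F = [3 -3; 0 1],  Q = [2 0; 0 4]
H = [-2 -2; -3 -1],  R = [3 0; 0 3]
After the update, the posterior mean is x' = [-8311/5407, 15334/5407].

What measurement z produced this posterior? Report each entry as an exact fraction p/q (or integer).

z = [-3, 2]

x̄ = F·x = [-3, 2]
P̄ = F·P·Fᵀ + Q = [47 -3; -3 5]
S = H·P̄·Hᵀ + R = [187 268; 268 413]
K = P̄·Hᵀ·S⁻¹ = [640/5407 -2222/5407; -2724/5407 1820/5407]
x' − x̄ = [7910/5407, 4520/5407] = K·y
y = (KᵀK)⁻¹·Kᵀ·(x' − x̄) = [-5, -5]
z = y + H·x̄ = [-5, -5] + [2, 7] = [-3, 2]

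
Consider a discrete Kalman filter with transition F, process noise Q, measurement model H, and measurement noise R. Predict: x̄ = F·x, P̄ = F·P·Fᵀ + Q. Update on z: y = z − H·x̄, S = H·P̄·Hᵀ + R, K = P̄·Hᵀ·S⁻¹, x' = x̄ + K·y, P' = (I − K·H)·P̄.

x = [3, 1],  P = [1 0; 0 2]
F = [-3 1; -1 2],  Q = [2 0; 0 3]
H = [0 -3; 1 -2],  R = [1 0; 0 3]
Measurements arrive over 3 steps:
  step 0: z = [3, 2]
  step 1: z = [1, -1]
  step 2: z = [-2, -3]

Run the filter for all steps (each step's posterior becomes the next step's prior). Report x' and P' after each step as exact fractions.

step 0: x̄ = F·x = [-8, -1]
step 0: P̄ = F·P·Fᵀ + Q = [13 7; 7 12]
step 0: y = z − H·x̄ = [0, 8]
step 0: S = H·P̄·Hᵀ + R = [109 51; 51 36]
step 0: K = P̄·Hᵀ·S⁻¹ = [-235/441 962/1323; -143/441 -17/1323]
step 0: x' = x̄ + K·y = [-2888/1323, -1459/1323]
step 0: P' = (I − K·H)·P̄ = [3356/1323 235/1323; 235/1323 143/1323]
step 1: x̄ = F·x = [7205/1323, -10/441]
step 1: P̄ = F·P·Fᵀ + Q = [31583/1323 2903/441; 2903/441 773/147]
step 1: y = z − H·x̄ = [137/147, -8588/1323]
step 1: S = H·P̄·Hᵀ + R = [2368/49 1735/147; 1735/147 28544/1323]
step 1: K = P̄·Hᵀ·S⁻¹ = [-730881/1195133 992915/1195133; -388863/1195133 -5205/1195133]
step 1: x' = x̄ + K·y = [-617836/1195133, -355723/1195133]
step 1: P' = (I − K·H)·P̄ = [3465999/1195133 243627/1195133; 243627/1195133 129621/1195133]
step 2: x̄ = F·x = [1497785/1195133, -93610/1195133]
step 2: P̄ = F·P·Fᵀ + Q = [32252116/1195133 8951850/1195133; 8951850/1195133 6595374/1195133]
step 2: y = z − H·x̄ = [-2671096/1195133, -5270404/1195133]
step 2: S = H·P̄·Hᵀ + R = [60553499/1195133 12716694/1195133; 12716694/1195133 26411611/1195133]
step 2: K = P̄·Hᵀ·S⁻¹ = [-746161938/1202879641 1012741348/1202879641; -392156010/1202879641 -4238898/1202879641]
step 2: x' = x̄ + K·y = [-1290928123/1202879641, 800936374/1202879641]
step 2: P' = (I − K·H)·P̄ = [3535665336/1202879641 248720646/1202879641; 248720646/1202879641 130718670/1202879641]

step 0: x' = [-2888/1323, -1459/1323], P' = [3356/1323 235/1323; 235/1323 143/1323]
step 1: x' = [-617836/1195133, -355723/1195133], P' = [3465999/1195133 243627/1195133; 243627/1195133 129621/1195133]
step 2: x' = [-1290928123/1202879641, 800936374/1202879641], P' = [3535665336/1202879641 248720646/1202879641; 248720646/1202879641 130718670/1202879641]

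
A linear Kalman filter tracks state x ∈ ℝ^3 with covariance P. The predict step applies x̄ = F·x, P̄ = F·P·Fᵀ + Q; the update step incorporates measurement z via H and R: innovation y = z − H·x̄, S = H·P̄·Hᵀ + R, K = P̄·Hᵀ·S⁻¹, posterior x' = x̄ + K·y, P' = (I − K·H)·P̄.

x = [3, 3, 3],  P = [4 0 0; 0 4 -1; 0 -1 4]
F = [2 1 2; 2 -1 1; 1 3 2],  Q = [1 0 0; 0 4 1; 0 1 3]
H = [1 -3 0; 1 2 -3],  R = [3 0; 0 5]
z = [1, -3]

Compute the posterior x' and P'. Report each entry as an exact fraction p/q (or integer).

x̄ = F·x = [15, 6, 18]
P̄ = F·P·Fᵀ + Q = [33 21 28; 21 30 4; 28 4 47]
y = z − H·x̄ = [4, 24]
S = H·P̄·Hᵀ + R = [180 -216; -216 449]
K = P̄·Hᵀ·S⁻¹ = [-2569/5694 -225/949; -5359/11388 -69/949; -298/657 -33/73]
x' = x̄ + K·y = [21367/2847, 6755/2847, 3506/657]
P' = (I − K·H)·P̄ = [16447/949 11821/1898 2261/219; 11821/1898 9667/3796 853/219; 2261/219 853/219 4462/657]

x' = [21367/2847, 6755/2847, 3506/657]
P' = [16447/949 11821/1898 2261/219; 11821/1898 9667/3796 853/219; 2261/219 853/219 4462/657]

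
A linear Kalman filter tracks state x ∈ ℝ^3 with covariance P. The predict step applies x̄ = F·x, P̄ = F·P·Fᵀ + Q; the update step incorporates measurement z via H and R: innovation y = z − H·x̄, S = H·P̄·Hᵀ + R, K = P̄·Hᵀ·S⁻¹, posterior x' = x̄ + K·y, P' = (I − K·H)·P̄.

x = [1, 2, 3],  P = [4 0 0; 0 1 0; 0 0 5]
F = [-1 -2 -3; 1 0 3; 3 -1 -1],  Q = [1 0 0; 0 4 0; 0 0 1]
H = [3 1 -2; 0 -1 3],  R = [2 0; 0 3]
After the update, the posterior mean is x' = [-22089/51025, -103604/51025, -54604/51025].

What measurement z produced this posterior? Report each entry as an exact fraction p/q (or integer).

z = [-1, -1]

x̄ = F·x = [-14, 10, -2]
P̄ = F·P·Fᵀ + Q = [54 -49 5; -49 53 -3; 5 -3 43]
S = H·P̄·Hᵀ + R = [371 -134; -134 461]
K = P̄·Hᵀ·S⁻¹ = [56059/153075 37546/153075; -16292/51025 -11598/51025; -16426/153075 39056/153075]
x' − x̄ = [692261/51025, -613854/51025, 47446/51025] = K·y
y = (KᵀK)⁻¹·Kᵀ·(x' − x̄) = [27, 15]
z = y + H·x̄ = [27, 15] + [-28, -16] = [-1, -1]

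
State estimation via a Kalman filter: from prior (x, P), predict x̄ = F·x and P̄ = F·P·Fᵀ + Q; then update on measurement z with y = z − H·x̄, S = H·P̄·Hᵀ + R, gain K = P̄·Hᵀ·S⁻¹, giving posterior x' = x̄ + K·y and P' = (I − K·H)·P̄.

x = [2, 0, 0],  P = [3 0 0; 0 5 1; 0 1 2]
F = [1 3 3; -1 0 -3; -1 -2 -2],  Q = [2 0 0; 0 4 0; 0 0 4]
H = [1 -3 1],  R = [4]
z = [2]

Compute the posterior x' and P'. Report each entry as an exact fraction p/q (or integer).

x̄ = F·x = [2, -2, -2]
P̄ = F·P·Fᵀ + Q = [86 -30 -57; -30 25 21; -57 21 43]
y = z − H·x̄ = [-4]
S = H·P̄·Hᵀ + R = [298]
K = P̄·Hᵀ·S⁻¹ = [119/298; -42/149; -77/298]
x' = x̄ + K·y = [60/149, -130/149, -144/149]
P' = (I − K·H)·P̄ = [11467/298 528/149 -7823/298; 528/149 197/149 -105/149; -7823/298 -105/149 6885/298]

x' = [60/149, -130/149, -144/149]
P' = [11467/298 528/149 -7823/298; 528/149 197/149 -105/149; -7823/298 -105/149 6885/298]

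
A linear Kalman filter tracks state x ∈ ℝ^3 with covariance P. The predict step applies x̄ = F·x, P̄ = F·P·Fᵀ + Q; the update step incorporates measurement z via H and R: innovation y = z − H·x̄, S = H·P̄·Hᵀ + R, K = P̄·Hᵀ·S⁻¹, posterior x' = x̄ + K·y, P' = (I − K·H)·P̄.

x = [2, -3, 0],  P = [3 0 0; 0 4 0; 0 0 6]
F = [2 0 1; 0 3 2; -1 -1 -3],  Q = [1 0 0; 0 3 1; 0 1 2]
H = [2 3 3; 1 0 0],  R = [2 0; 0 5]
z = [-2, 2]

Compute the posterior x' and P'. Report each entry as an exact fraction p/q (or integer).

x̄ = F·x = [4, -9, 1]
P̄ = F·P·Fᵀ + Q = [19 12 -24; 12 63 -47; -24 -47 63]
y = z − H·x̄ = [14, -2]
S = H·P̄·Hᵀ + R = [222 2; 2 24]
K = P̄·Hᵀ·S⁻¹ = [5/2662 2107/2662; 426/1331 630/1331; 12/1331 -1332/1331]
x' = x̄ + K·y = [3252/1331, -7275/1331, 4163/1331]
P' = (I − K·H)·P̄ = [10535/2662 3150/1331 -6660/1331; 3150/1331 45621/1331 -47437/1331; -6660/1331 -47437/1331 51885/1331]

x' = [3252/1331, -7275/1331, 4163/1331]
P' = [10535/2662 3150/1331 -6660/1331; 3150/1331 45621/1331 -47437/1331; -6660/1331 -47437/1331 51885/1331]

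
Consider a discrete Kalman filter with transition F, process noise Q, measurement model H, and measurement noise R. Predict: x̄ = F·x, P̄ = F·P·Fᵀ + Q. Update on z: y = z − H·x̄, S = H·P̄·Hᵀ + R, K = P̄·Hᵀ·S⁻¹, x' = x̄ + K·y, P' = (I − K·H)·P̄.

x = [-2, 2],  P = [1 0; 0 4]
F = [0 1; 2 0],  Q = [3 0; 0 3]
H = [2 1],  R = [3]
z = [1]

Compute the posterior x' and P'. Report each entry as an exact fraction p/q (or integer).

x' = [45/19, -145/38]
P' = [35/19 -49/19; -49/19 217/38]

x̄ = F·x = [2, -4]
P̄ = F·P·Fᵀ + Q = [7 0; 0 7]
y = z − H·x̄ = [1]
S = H·P̄·Hᵀ + R = [38]
K = P̄·Hᵀ·S⁻¹ = [7/19; 7/38]
x' = x̄ + K·y = [45/19, -145/38]
P' = (I − K·H)·P̄ = [35/19 -49/19; -49/19 217/38]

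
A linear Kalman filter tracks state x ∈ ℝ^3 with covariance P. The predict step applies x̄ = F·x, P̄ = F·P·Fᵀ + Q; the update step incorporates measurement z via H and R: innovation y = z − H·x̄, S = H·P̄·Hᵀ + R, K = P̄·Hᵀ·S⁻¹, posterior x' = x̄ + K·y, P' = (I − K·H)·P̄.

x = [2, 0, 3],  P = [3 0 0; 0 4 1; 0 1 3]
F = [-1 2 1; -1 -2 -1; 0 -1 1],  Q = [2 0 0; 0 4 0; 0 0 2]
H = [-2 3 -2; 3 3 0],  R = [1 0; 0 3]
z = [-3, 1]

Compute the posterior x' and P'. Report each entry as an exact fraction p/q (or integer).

x̄ = F·x = [1, -5, 3]
P̄ = F·P·Fᵀ + Q = [28 -20 -4; -20 30 4; -4 4 7]
y = z − H·x̄ = [20, 13]
S = H·P̄·Hᵀ + R = [571 42; 42 165]
K = P̄·Hᵀ·S⁻¹ = [-6276/30817 6080/30817; 6290/30817 4002/30817; 330/30817 -84/30817]
x' = x̄ + K·y = [-15663/30817, 23741/30817, 97959/30817]
P' = (I − K·H)·P̄ = [39148/30817 -33068/30817 -85612/30817; -33068/30817 37070/30817 85528/30817; -85612/30817 85528/30817 213739/30817]

x' = [-15663/30817, 23741/30817, 97959/30817]
P' = [39148/30817 -33068/30817 -85612/30817; -33068/30817 37070/30817 85528/30817; -85612/30817 85528/30817 213739/30817]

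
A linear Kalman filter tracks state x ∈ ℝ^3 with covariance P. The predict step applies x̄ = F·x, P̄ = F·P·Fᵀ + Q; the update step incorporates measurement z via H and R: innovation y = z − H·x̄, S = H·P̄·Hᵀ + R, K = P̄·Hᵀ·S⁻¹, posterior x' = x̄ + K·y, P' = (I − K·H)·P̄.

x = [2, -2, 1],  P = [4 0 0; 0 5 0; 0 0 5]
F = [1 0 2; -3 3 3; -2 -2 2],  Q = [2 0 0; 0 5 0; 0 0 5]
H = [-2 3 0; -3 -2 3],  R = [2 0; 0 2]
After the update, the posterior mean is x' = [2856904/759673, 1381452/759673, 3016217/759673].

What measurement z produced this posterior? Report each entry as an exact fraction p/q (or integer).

z = [-2, -3]

x̄ = F·x = [4, -9, 2]
P̄ = F·P·Fᵀ + Q = [26 18 12; 18 131 24; 12 24 61]
S = H·P̄·Hᵀ + R = [1069 -576; -576 1021]
K = P̄·Hᵀ·S⁻¹ = [-42886/759673 -82230/759673; 223953/759673 -55204/759673; 106032/759673 133479/759673]
x' − x̄ = [-181788/759673, 8218509/759673, 1496871/759673] = K·y
y = (KᵀK)⁻¹·Kᵀ·(x' − x̄) = [33, -15]
z = y + H·x̄ = [33, -15] + [-35, 12] = [-2, -3]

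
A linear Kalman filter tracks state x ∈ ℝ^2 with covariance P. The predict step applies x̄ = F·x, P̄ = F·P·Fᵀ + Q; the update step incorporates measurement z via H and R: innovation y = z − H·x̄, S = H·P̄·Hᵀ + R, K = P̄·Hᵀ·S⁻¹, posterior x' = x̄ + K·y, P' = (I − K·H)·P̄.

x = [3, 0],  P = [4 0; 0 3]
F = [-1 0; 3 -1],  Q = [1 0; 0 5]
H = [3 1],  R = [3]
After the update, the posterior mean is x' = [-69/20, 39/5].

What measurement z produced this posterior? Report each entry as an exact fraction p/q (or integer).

z = [-3]

x̄ = F·x = [-3, 9]
P̄ = F·P·Fᵀ + Q = [5 -12; -12 44]
S = H·P̄·Hᵀ + R = [20]
K = P̄·Hᵀ·S⁻¹ = [3/20; 2/5]
x' − x̄ = [-9/20, -6/5] = K·y
y = (KᵀK)⁻¹·Kᵀ·(x' − x̄) = [-3]
z = y + H·x̄ = [-3] + [0] = [-3]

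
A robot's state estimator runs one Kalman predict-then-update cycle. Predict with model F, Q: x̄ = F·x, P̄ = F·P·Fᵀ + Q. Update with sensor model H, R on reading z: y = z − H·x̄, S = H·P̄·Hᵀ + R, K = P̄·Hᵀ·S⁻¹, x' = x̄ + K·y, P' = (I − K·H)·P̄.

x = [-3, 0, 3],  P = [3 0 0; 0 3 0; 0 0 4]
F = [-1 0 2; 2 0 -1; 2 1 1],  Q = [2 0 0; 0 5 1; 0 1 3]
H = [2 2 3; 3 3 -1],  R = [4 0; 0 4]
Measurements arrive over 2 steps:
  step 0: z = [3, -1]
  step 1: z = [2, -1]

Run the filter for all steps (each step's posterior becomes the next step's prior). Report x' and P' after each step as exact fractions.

step 0: x' = [39515/4903, -195143/24515, 21011/24515], P' = [82365/4903 -81169/4903 -820/4903; -81169/4903 407569/24515 2032/24515; -820/4903 2032/24515 10076/24515]
step 1: x' = [18340613/91533338, -22049723/91533338, 36456558/45766669], P' = [1101124348/137300007 -1090110394/137300007 -46934704/137300007; -1090110394/137300007 1121739304/137300007 36612724/137300007; -46934704/137300007 36612724/137300007 54403228/137300007]

step 0: x̄ = F·x = [9, -9, -3]
step 0: P̄ = F·P·Fᵀ + Q = [21 -14 2; -14 21 9; 2 9 22]
step 0: y = z − H·x̄ = [12, -4]
step 0: S = H·P̄·Hᵀ + R = [390 95; 95 86]
step 0: K = P̄·Hᵀ·S⁻¹ = [-17/4903 1102/4903; 2386/24515 157/4903; 6523/24515 -814/4903]
step 0: x' = x̄ + K·y = [39515/4903, -195143/24515, 21011/24515]
step 0: P' = (I − K·H)·P̄ = [82365/4903 -81169/4903 -820/4903; -81169/4903 407569/24515 2032/24515; -820/4903 2032/24515 10076/24515]
step 1: x̄ = F·x = [-155553/24515, 374139/24515, 221018/24515]
step 1: P̄ = F·P·Fᵀ + Q = [517559/24515 -864302/24515 -405889/24515; -864302/24515 1796351/24515 848017/24515; -405889/24515 848017/24515 502774/24515]
step 1: y = z − H·x̄ = [-1051196/24515, -91851/4903]
step 1: S = H·P̄·Hᵀ + R = [12269786/24515 1019682/4903; 1019682/4903 643164/4903]
step 1: K = P̄·Hᵀ·S⁻¹ = [-9898017/45766669 39988283/274600014; 14424666/45766669 29137003/274600014; 11880477/45766669 -21342292/137300007]
step 1: x' = x̄ + K·y = [18340613/91533338, -22049723/91533338, 36456558/45766669]
step 1: P' = (I − K·H)·P̄ = [1101124348/137300007 -1090110394/137300007 -46934704/137300007; -1090110394/137300007 1121739304/137300007 36612724/137300007; -46934704/137300007 36612724/137300007 54403228/137300007]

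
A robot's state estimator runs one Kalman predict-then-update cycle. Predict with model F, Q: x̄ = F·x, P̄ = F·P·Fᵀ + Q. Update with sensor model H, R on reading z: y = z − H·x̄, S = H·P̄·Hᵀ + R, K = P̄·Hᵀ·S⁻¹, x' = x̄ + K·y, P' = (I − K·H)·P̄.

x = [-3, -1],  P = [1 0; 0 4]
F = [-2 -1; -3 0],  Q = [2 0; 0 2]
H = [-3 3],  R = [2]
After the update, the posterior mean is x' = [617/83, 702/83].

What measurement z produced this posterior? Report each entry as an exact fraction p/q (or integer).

x̄ = F·x = [7, 9]
P̄ = F·P·Fᵀ + Q = [10 6; 6 11]
S = H·P̄·Hᵀ + R = [83]
K = P̄·Hᵀ·S⁻¹ = [-12/83; 15/83]
x' − x̄ = [36/83, -45/83] = K·y
y = (KᵀK)⁻¹·Kᵀ·(x' − x̄) = [-3]
z = y + H·x̄ = [-3] + [6] = [3]

z = [3]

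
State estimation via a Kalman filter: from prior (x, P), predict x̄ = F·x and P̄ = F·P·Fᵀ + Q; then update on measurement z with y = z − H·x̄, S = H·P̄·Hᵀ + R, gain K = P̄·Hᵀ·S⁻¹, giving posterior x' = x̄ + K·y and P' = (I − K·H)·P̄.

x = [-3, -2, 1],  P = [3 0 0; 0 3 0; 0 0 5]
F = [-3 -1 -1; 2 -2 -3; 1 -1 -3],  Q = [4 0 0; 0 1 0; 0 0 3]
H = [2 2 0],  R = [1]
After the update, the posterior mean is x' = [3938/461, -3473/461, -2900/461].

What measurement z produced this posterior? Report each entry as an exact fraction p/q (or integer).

x̄ = F·x = [10, -5, -4]
P̄ = F·P·Fᵀ + Q = [39 3 9; 3 70 57; 9 57 54]
S = H·P̄·Hᵀ + R = [461]
K = P̄·Hᵀ·S⁻¹ = [84/461; 146/461; 132/461]
x' − x̄ = [-672/461, -1168/461, -1056/461] = K·y
y = (KᵀK)⁻¹·Kᵀ·(x' − x̄) = [-8]
z = y + H·x̄ = [-8] + [10] = [2]

z = [2]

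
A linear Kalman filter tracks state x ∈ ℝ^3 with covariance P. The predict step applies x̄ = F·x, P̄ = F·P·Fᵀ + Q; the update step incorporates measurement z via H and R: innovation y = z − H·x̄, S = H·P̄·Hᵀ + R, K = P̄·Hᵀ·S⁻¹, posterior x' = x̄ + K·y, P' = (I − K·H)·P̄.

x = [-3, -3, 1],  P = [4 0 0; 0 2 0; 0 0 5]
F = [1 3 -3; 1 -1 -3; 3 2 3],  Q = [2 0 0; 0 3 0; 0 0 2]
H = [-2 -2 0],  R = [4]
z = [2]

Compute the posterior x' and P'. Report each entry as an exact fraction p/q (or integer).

x' = [-89/15, 1019/210, -1753/105]
P' = [139/15 -131/15 149/15; -131/15 1931/210 -1072/105; 149/15 -1072/105 7873/105]

x̄ = F·x = [-15, -3, -12]
P̄ = F·P·Fᵀ + Q = [69 43 -21; 43 54 -37; -21 -37 91]
y = z − H·x̄ = [-34]
S = H·P̄·Hᵀ + R = [840]
K = P̄·Hᵀ·S⁻¹ = [-4/15; -97/420; 29/210]
x' = x̄ + K·y = [-89/15, 1019/210, -1753/105]
P' = (I − K·H)·P̄ = [139/15 -131/15 149/15; -131/15 1931/210 -1072/105; 149/15 -1072/105 7873/105]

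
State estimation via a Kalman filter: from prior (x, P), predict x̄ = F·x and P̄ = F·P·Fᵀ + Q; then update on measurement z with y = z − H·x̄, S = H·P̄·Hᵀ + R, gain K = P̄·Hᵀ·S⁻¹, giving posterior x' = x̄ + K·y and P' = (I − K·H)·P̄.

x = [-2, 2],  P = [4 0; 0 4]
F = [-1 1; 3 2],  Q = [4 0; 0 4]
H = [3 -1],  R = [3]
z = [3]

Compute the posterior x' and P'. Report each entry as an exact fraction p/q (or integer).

x' = [324/191, 366/191]
P' = [692/191 1956/191; 1956/191 6072/191]

x̄ = F·x = [4, -2]
P̄ = F·P·Fᵀ + Q = [12 -4; -4 56]
y = z − H·x̄ = [-11]
S = H·P̄·Hᵀ + R = [191]
K = P̄·Hᵀ·S⁻¹ = [40/191; -68/191]
x' = x̄ + K·y = [324/191, 366/191]
P' = (I − K·H)·P̄ = [692/191 1956/191; 1956/191 6072/191]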